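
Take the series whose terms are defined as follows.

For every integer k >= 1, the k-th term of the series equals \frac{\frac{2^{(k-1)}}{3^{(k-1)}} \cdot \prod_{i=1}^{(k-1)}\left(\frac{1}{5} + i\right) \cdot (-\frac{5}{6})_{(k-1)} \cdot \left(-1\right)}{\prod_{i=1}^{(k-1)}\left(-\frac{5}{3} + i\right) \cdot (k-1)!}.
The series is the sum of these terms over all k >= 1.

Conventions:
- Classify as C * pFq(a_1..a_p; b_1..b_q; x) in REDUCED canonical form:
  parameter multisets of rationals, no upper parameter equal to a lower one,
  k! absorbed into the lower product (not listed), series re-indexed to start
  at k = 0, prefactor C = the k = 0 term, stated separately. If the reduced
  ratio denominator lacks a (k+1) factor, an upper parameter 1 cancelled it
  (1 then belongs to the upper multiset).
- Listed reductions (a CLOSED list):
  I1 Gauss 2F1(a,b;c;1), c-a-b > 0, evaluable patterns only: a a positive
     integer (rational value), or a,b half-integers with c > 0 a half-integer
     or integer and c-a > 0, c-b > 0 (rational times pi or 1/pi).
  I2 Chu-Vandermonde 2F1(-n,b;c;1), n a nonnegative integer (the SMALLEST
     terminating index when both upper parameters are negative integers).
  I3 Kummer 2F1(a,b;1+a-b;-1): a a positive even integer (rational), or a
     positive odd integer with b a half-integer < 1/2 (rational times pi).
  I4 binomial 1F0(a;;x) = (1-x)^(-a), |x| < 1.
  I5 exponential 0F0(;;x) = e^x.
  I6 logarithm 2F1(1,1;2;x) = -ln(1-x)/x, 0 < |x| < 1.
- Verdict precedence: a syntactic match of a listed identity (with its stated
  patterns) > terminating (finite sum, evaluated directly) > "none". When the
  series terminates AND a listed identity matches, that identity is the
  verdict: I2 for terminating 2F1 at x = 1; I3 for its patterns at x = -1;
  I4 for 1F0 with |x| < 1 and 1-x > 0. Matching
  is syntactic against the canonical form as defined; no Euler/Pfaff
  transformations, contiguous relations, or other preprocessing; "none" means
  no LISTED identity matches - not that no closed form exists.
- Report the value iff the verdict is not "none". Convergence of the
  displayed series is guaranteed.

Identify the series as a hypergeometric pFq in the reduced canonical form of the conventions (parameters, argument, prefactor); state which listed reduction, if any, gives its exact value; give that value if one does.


At argument \frac{2}{3}: a 2F1 with upper {-\frac{5}{6}, \frac{6}{5}}, lower {-\frac{2}{3}}, scaled by C = -1. Verdict: none. A 2F1 with upper {-\frac{5}{6}, \frac{6}{5}} fits none of I1-I6 at x = \frac{2}{3}; the sum runs forever.

First insight: t_0 being -1, the two geometric factors (prefactor -1) combine into one argument.
Term ratio: r(k) = \frac{2}{3} * (k-\frac{5}{6}) (k+\frac{6}{5}) / [(k-\frac{2}{3}) (k+1)] - rational; roots negated = parameters, x = \frac{2}{3}, C = -1.


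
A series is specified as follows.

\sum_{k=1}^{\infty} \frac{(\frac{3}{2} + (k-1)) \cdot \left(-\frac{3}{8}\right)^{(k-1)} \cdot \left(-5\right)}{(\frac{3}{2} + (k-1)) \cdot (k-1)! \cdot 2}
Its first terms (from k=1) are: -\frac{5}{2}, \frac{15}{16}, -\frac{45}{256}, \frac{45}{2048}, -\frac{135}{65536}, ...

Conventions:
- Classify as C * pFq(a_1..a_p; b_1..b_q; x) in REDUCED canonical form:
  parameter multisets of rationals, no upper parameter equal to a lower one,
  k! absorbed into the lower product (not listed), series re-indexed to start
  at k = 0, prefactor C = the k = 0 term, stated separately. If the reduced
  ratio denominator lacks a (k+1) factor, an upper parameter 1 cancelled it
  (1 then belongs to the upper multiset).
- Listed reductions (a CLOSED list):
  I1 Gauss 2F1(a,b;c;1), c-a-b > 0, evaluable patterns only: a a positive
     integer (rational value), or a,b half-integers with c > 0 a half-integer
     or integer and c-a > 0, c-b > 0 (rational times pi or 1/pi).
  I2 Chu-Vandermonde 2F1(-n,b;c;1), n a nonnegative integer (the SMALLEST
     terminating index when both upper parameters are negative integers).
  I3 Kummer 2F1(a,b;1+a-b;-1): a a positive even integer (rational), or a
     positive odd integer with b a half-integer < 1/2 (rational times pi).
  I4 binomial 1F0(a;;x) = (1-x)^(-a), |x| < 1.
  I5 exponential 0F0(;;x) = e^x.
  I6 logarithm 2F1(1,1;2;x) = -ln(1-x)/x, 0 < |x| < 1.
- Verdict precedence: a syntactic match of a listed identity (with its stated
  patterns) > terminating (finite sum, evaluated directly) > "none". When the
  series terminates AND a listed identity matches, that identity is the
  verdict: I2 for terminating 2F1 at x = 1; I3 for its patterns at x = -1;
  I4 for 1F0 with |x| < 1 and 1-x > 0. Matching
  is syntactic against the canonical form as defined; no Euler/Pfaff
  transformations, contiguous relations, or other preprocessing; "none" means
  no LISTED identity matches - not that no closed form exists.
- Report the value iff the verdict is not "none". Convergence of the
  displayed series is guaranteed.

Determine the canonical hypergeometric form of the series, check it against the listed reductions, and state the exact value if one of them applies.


Reduced: x = -\frac{3}{8}, 0F0, upper = {-}, lower = {-}, C = -\frac{5}{2}. Verdict: exponential (I5) matches (the 0F0 exponential series at x = -\frac{3}{8}). Its exact value is \left(-\frac{5}{2}\right) \cdot e^{-\frac{3}{8}}.

Structural cue: t_0 = -\frac{5}{2} here, and k + 3/2 divides numerator and denominator alike; C = -5/2 after cancelling.
Adjacent-term ratio: r(k) = -\frac{3}{8} * 1 / [(k+1)] - rational in k, leading ratio -\frac{3}{8}; with t_0 = -\frac{5}{2}, classification follows.


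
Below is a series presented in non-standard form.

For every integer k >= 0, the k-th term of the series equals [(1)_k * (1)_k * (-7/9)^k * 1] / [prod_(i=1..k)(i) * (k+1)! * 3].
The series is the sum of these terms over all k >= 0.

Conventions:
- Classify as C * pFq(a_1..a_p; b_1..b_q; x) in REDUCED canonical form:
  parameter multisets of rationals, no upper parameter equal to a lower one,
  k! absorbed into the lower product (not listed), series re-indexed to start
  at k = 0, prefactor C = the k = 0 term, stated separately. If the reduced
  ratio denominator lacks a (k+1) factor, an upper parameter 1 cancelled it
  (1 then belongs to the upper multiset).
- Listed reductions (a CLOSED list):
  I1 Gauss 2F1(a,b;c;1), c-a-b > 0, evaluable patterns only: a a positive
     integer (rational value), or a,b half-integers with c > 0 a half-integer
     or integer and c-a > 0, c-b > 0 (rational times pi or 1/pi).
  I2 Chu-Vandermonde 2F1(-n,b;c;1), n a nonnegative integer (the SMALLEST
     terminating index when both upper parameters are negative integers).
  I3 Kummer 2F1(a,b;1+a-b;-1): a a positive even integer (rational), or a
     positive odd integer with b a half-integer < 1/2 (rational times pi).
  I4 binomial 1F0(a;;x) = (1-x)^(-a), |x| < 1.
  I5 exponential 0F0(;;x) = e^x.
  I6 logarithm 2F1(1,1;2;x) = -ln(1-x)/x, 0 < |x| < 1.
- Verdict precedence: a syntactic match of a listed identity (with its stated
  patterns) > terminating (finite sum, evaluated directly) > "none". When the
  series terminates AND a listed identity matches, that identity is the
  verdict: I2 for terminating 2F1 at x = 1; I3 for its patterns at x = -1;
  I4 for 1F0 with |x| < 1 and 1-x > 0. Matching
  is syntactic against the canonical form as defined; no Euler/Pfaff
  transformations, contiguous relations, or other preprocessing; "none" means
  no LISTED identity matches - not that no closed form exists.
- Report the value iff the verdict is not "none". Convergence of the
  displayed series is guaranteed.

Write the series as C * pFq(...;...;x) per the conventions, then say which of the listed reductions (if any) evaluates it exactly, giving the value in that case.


First insight: t_0 = 1/3 here, and the constant factors (C = 1/3) combine into one prefactor.
Step ratio: r(k) = (-7/9) * (k+1) (k+1) / [(k+2) (k+1)] ; factor over Q: parameters, x = (-7/9), and C = 1/3.

With C = 1/3: the canonical form is 2F1(1, 1; 2; -7/9). Verdict: the I6 logarithm reduction applies (the logarithm: parameters (1,1;2), x = -7/9). Its exact value is (3/7) * ln(16/9).


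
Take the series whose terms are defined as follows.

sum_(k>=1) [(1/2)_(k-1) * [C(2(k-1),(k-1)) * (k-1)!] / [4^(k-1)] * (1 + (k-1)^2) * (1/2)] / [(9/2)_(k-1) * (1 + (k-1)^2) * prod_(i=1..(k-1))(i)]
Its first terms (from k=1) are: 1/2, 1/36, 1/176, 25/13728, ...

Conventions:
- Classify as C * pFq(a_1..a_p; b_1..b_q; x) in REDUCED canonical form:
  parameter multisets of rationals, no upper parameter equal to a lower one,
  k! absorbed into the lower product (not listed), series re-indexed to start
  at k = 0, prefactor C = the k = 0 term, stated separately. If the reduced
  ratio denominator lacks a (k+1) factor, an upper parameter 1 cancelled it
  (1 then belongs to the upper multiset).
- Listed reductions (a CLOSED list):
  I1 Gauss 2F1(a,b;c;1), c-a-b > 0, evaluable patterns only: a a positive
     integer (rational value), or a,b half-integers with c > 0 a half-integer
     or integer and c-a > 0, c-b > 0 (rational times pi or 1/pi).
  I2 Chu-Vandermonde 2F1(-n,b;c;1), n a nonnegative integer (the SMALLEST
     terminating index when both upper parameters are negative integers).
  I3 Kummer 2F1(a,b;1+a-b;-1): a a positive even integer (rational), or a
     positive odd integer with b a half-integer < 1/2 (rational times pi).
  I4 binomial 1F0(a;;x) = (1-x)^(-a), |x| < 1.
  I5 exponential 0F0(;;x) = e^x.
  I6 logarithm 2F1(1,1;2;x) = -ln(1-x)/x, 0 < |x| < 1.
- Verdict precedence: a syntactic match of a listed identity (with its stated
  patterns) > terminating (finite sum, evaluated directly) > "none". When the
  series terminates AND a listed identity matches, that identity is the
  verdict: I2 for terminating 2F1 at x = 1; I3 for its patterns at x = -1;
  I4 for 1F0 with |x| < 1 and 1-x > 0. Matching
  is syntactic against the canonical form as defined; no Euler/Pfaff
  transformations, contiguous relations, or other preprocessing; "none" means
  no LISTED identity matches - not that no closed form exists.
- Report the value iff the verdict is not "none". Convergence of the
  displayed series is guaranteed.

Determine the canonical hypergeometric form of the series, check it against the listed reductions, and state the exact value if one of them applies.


First insight: x = 1 and the factor k^2 + 1 cancels (top and bottom), leaving C = 1/2, x = 1.
Step ratio: r(k) = 1 * (k+1/2) (k+1/2) / [(k+9/2) (k+1)] - rational; roots negated = parameters, x = 1, C = 1/2.

Classification (C = 1/2): 2F1 with upper {1/2, 1/2}, lower {9/2}, argument x = 1. Verdict: the half-integer Gauss pattern (I1) fires (x = 1; upper {1/2, 1/2} half-integers, c = 9/2 in the evaluable pattern). Value: (175/1024) * pi.


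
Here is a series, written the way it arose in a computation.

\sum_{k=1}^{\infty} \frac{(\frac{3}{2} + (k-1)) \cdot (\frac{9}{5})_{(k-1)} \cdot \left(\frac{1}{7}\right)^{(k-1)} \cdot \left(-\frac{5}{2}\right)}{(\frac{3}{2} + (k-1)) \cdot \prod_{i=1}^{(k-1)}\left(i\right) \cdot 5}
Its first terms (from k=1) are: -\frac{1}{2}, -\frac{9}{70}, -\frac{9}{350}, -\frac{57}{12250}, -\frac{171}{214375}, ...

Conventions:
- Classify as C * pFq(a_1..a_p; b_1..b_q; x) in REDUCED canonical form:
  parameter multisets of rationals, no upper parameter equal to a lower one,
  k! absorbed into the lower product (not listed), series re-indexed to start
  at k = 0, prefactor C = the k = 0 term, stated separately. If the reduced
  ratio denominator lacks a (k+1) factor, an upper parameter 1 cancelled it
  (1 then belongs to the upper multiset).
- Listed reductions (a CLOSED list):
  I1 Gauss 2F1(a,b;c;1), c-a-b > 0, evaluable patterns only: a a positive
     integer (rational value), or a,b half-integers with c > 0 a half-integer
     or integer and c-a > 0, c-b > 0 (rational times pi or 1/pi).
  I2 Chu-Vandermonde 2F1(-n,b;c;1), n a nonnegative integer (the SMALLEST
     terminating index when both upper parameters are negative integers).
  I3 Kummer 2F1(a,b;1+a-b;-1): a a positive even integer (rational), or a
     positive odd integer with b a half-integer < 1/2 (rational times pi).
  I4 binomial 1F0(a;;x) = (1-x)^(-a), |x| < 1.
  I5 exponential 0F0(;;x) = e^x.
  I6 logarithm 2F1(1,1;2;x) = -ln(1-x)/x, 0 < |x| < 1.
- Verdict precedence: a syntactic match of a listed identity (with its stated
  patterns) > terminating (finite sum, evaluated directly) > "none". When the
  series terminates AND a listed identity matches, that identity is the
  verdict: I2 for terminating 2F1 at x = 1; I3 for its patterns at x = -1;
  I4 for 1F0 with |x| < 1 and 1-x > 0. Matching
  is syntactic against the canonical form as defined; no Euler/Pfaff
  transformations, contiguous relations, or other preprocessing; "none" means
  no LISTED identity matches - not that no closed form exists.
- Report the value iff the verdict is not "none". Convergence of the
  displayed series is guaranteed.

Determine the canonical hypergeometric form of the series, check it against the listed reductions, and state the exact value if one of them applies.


At argument \frac{1}{7}: a 1F0 with upper {\frac{9}{5}}, lower {-}, scaled by C = -\frac{1}{2}. Verdict: the I4 binomial reduction fires (the 1F0 binomial series: exponent -9/5, x = \frac{1}{7}). Its exact value is \left(-\frac{1}{2}\right) \cdot \left(\frac{6}{7}\right)^{-\frac{9}{5}}.

First insight: t_0 = -\frac{1}{2} here, and striking the common factor k + 3/2 reduces the term (prefactor -1/2).
Term ratio: r(k) = \frac{1}{7} * (k+\frac{9}{5}) / [(k+1)] - rational in k. x = \frac{1}{7}; t_0 = -\frac{1}{2}; negate the roots.


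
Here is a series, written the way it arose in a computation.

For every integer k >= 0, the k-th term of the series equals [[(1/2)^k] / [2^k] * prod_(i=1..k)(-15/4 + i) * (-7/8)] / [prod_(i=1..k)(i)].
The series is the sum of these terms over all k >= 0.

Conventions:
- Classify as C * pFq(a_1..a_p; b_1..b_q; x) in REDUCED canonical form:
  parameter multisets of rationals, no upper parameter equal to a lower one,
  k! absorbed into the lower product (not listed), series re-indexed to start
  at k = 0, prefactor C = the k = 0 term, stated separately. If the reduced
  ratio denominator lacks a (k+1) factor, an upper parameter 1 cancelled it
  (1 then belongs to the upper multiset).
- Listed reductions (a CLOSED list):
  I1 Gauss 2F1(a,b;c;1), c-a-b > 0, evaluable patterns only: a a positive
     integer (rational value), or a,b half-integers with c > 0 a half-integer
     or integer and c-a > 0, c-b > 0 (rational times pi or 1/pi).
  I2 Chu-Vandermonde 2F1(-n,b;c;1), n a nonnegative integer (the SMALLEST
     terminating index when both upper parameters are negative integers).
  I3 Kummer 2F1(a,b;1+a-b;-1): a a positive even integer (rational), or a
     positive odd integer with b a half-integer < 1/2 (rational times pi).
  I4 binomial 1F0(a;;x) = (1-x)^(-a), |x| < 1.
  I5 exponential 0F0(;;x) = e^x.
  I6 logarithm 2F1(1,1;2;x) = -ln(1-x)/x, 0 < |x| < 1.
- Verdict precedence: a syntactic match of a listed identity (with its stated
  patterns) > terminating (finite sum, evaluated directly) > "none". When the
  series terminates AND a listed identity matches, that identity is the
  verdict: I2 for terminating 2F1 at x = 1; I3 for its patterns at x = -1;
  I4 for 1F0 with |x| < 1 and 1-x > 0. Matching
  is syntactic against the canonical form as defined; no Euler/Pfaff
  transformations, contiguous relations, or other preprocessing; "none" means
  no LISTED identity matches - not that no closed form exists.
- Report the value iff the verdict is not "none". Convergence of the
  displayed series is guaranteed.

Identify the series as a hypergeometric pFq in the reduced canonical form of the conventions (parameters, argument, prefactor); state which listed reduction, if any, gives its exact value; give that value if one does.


x = 1/4 here; the reduced form reads 1F0, upper {-11/4}, lower {-}, C = -7/8. Verdict at x = 1/4: binomial (I4) matches (the 1F0 binomial series: exponent 11/4, x = 1/4). Exact value: (-7/8) * (3/4)^(11/4).

Key step: from the first term -7/8: the two k-th powers (C = -7/8, x = 1/4) combine into one argument.
Ratio: r(k) = (1/4) * (k-11/4) / [(k+1)] ; factor over Q: parameters, x = (1/4), and C = -7/8.


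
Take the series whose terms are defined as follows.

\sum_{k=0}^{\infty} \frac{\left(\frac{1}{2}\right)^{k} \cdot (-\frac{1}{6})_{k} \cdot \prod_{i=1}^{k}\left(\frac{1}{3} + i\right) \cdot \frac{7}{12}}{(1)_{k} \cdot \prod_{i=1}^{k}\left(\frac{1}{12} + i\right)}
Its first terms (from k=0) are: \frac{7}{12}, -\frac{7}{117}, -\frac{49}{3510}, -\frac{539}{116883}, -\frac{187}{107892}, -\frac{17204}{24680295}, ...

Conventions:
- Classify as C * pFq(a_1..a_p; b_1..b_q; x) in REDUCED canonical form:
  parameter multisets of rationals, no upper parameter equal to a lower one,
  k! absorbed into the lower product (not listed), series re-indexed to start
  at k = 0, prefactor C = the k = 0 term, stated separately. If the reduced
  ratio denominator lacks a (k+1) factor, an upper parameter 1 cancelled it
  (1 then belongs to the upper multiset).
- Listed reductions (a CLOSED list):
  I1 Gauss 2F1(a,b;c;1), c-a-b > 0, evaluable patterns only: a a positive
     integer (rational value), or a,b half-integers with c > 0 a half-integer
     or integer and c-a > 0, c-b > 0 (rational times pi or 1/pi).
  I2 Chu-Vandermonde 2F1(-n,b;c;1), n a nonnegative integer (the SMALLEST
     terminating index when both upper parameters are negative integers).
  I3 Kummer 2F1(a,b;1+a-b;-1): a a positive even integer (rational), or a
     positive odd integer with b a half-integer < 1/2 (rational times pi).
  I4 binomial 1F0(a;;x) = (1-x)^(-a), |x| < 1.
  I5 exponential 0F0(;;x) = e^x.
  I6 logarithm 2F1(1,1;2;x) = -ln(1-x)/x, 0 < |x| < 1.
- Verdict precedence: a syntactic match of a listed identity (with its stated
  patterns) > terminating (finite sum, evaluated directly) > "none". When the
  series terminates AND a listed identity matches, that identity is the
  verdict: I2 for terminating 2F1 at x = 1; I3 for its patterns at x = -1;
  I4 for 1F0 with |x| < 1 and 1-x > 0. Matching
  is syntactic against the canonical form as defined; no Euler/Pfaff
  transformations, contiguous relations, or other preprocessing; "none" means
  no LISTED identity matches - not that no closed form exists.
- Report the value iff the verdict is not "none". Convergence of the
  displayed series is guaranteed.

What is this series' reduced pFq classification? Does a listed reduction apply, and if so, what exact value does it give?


Classification (C = \frac{7}{12}): 2F1 with upper {-\frac{1}{6}, \frac{4}{3}}, lower {\frac{13}{12}}, argument x = \frac{1}{2}. Verdict: none (x = \frac{1}{2}): each listed identity misses the multisets {-\frac{1}{6}, \frac{4}{3}} ; {\frac{13}{12}}.

The tell: t_0 being \frac{7}{12}, the running product (prefactor 7/12) telescopes to a rising factorial.
Step ratio: r(k) = \frac{1}{2} * (k-\frac{1}{6}) (k+\frac{4}{3}) / [(k+\frac{13}{12}) (k+1)] ; factor over Q: parameters, x = \frac{1}{2}, and C = \frac{7}{12}.


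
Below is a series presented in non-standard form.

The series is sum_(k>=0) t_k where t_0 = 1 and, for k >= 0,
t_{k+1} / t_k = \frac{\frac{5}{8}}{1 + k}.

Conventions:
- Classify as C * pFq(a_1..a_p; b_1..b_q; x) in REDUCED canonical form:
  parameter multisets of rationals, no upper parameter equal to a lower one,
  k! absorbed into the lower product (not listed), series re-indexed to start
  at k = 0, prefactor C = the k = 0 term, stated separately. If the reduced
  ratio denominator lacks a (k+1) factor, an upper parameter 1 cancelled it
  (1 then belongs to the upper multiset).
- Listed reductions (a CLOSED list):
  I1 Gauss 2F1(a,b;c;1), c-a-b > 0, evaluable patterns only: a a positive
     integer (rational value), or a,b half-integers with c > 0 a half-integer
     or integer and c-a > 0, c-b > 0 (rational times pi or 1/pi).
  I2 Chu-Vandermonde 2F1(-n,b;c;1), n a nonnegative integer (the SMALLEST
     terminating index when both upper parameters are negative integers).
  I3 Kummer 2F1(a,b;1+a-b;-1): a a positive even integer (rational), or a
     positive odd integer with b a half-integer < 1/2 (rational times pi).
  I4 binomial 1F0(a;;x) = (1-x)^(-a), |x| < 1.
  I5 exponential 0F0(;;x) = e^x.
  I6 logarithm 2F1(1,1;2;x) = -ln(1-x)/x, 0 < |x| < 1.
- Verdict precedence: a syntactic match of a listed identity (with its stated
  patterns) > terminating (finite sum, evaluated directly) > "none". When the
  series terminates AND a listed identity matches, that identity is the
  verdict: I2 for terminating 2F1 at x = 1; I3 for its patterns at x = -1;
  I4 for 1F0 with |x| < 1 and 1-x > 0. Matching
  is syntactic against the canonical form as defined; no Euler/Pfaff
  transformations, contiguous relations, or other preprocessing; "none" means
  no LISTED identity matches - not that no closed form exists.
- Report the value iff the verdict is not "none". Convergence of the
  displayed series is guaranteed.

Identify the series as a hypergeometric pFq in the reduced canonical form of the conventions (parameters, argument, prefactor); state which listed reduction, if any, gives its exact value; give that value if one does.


Classification (C = 1): 0F0 with upper {-}, lower {-}, argument x = \frac{5}{8}. Verdict at x = \frac{5}{8}: exponential (I5) matches (the 0F0 exponential series at x = \frac{5}{8}). Its exact value is e^{\frac{5}{8}}.

First insight: x = \frac{5}{8} and factor the ratio over Q (prefactor 1): negated roots = parameters.
Term ratio: r(k) = \frac{5}{8} * 1 / [(k+1)] - poly over poly, x = \frac{5}{8} from leading terms; C = 1 at k = 0.


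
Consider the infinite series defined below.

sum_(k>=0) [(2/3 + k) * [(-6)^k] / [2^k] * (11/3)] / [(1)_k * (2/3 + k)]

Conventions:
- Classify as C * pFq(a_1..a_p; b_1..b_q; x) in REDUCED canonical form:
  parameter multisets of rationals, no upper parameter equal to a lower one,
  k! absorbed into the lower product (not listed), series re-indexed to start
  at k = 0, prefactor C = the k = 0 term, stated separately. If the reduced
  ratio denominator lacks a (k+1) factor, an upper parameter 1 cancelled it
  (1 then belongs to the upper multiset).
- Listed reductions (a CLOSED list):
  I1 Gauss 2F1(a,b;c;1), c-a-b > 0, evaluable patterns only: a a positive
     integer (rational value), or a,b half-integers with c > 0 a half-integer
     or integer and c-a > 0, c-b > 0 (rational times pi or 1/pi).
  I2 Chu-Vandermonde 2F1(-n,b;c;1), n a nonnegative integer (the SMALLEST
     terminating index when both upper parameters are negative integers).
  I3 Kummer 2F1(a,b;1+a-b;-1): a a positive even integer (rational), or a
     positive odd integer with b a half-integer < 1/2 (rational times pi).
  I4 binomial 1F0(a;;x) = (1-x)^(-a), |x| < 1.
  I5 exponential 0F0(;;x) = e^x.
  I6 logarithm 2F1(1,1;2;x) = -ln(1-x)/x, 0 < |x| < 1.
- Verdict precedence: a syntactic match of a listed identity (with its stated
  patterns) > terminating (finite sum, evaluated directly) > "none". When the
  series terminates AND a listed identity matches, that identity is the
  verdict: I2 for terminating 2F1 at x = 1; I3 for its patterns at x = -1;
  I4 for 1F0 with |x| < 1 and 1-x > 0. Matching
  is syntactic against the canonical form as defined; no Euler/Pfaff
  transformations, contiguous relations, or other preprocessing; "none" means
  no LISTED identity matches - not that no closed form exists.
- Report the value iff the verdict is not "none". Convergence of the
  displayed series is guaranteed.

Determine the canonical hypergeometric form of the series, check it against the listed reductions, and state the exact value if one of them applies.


Key step: from the first term 11/3: the factor k + 2/3 cancels (top and bottom), leaving C = 11/3, x = -3.
Term ratio: r(k) = (-3) * 1 / [(k+1)] ; factor over Q: parameters, x = (-3), and C = 11/3.

Canonical form: C = 11/3 times 0F0 with upper {-}, lower {-}, x = -3. Verdict (x = -3): the exponential series (I5) applies (the 0F0 exponential series at x = -3). Exact value: (11/3) * e^(-3).


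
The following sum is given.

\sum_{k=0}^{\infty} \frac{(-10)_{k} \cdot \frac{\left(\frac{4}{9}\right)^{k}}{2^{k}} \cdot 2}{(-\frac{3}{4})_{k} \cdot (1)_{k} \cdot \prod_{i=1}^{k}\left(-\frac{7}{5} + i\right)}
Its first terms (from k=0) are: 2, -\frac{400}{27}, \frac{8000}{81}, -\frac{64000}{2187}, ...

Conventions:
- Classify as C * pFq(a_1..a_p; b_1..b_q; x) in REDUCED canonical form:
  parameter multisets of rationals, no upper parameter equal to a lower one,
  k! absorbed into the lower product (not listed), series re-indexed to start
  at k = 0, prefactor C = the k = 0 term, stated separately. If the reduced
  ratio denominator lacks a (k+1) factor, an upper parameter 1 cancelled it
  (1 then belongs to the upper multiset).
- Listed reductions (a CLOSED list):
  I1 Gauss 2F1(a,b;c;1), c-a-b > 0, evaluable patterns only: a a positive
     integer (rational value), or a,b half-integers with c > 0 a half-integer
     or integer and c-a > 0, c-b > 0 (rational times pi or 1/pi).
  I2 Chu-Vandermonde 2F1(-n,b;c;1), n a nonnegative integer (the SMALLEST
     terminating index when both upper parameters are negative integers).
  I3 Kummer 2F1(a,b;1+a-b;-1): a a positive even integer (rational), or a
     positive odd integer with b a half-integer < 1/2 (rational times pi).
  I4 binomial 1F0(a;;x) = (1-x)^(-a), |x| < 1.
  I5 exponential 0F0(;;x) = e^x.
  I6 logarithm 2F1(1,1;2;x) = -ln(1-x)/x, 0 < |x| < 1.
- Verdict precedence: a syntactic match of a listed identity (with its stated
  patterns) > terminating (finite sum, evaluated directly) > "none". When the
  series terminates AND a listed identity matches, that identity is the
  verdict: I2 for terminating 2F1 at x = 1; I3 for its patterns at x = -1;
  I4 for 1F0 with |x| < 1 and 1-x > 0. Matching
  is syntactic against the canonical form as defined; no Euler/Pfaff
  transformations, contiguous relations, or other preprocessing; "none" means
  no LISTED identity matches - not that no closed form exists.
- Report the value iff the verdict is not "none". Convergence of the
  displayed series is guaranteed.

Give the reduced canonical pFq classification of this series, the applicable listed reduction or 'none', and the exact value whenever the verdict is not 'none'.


Classification (C = 2): 1F2 with upper {-10}, lower {-\frac{3}{4}, -\frac{2}{5}}, argument x = \frac{2}{9}. Verdict: terminating at k = 10: the factor (-10)_k kills every later term; summing the 11 survivors is exact. Value: \frac{37324304446465185129513751858}{637061490926758822865269329}.

First insight: t_0 being 2, the lower running product (C = 2) is a rising factorial.
Consecutive-term ratio: r(k) = \frac{2}{9} * (k-10) / [(k-\frac{3}{4}) (k-\frac{2}{5}) (k+1)] ; factor over Q: parameters, x = \frac{2}{9}, and C = 2.


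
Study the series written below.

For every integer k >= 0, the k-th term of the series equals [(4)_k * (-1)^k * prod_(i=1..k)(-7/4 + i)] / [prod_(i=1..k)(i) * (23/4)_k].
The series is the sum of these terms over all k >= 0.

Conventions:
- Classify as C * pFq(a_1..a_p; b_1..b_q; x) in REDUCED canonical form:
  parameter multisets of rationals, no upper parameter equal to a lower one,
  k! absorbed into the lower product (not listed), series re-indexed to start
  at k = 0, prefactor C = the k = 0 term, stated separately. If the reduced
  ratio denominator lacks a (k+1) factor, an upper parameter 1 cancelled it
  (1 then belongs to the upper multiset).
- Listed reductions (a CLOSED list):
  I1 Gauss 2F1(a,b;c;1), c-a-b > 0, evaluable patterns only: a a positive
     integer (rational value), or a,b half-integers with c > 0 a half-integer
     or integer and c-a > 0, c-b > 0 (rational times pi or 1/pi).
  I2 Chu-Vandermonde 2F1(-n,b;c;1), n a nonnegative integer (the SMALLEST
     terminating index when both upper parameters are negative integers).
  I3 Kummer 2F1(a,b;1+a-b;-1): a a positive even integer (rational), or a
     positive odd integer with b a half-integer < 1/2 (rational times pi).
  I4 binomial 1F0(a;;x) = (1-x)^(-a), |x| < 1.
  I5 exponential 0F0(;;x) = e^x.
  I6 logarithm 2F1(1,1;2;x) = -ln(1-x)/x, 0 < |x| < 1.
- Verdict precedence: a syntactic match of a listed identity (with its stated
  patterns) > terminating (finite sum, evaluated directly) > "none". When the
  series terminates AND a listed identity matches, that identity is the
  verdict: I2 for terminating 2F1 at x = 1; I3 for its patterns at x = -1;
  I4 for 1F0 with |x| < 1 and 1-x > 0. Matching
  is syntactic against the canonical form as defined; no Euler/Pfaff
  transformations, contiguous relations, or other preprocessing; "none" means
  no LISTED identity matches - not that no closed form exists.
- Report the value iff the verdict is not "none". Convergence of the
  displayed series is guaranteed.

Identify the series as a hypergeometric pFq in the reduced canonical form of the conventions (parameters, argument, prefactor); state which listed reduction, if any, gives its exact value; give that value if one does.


Structural cue: with t_0 = 1, the running product (C = 1) telescopes to a rising factorial.
Ratio: r(k) = (-1) * (k-3/4) (k+4) / [(k+23/4) (k+1)] - rational in k. x = (-1); t_0 = 1; negate the roots.

The series (x = -1) is 2F1: upper {-3/4, 4}, lower {23/4}, prefactor 1. Verdict: Kummer's theorem (I3) matches (x = -1; c = 23/4 equals 1+a-b for upper {-3/4, 4}: listed pattern). Hence: 95/64.


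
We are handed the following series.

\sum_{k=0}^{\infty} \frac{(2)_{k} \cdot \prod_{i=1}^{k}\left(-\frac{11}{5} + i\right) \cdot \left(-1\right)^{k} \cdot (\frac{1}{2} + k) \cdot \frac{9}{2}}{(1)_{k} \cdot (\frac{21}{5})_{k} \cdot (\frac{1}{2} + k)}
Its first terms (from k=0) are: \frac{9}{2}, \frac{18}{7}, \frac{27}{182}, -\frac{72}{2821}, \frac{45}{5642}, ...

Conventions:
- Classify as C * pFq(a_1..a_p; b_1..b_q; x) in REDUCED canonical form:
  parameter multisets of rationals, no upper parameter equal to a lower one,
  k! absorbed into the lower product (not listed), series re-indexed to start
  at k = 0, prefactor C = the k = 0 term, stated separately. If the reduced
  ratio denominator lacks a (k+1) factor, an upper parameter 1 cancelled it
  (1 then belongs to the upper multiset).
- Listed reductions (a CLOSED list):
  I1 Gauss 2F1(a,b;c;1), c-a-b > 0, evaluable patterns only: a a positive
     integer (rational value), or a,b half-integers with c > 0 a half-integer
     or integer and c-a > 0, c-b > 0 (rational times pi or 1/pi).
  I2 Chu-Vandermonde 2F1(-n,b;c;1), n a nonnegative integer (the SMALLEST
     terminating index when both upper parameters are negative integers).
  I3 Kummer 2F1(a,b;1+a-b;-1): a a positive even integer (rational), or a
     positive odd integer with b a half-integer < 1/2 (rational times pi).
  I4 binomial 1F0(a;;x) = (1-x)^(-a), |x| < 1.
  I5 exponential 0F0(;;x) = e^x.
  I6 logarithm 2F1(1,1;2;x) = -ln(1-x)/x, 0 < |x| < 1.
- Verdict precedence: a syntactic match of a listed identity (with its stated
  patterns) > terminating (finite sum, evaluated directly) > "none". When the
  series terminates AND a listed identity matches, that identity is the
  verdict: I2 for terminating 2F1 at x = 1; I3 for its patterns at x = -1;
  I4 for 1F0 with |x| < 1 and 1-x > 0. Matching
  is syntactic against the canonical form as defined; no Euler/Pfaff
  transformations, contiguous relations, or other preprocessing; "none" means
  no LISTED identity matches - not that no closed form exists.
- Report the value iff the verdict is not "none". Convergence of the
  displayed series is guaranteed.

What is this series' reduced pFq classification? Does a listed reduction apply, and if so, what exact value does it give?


Prefactor \frac{9}{2}, argument -1: 2F1 with upper {-\frac{6}{5}, 2} over lower {\frac{21}{5}}. Verdict at x = -1: the Kummer evaluation I3 matches (x = -1; c = \frac{21}{5} equals 1+a-b for upper {-\frac{6}{5}, 2}: listed pattern). Value: \frac{36}{5}.

First insight: from the first term \frac{9}{2}: the factor k + 1/2 cancels (top and bottom), leaving C = 9/2, x = -1.
Step ratio: r(k) = -1 * (k-\frac{6}{5}) (k+2) / [(k+\frac{21}{5}) (k+1)] - rational; roots negated = parameters, x = -1, C = \frac{9}{2}.


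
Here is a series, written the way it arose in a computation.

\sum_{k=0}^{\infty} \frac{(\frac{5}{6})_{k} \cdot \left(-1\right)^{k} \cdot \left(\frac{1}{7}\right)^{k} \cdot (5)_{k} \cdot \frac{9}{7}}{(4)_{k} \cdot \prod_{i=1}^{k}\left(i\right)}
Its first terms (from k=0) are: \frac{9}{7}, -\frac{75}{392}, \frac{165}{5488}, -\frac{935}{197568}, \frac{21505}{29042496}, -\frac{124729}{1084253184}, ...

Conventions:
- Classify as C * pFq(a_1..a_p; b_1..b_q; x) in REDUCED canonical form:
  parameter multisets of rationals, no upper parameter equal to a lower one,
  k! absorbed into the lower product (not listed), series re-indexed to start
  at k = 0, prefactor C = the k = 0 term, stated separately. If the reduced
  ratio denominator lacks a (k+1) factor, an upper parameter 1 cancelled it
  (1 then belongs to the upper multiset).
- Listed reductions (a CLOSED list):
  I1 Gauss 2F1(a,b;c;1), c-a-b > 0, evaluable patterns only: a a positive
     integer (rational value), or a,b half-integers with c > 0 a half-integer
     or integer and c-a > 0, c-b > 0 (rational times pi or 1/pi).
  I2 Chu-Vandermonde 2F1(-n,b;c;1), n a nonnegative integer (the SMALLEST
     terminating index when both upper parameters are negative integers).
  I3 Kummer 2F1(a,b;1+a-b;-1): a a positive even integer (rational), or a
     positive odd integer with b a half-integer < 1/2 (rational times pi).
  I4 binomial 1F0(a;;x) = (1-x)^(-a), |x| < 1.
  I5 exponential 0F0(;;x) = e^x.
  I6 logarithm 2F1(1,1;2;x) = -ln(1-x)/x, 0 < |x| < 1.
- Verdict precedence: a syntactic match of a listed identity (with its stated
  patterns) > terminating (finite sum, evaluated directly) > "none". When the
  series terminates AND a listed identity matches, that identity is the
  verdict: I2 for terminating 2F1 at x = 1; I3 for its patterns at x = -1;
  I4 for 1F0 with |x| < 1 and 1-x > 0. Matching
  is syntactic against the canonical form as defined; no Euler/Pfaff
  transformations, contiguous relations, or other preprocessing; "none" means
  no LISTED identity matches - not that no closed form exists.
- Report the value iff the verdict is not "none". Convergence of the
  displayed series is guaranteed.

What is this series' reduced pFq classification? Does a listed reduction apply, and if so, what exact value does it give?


Canonical form: C = \frac{9}{7} times 2F1 with upper {\frac{5}{6}, 5}, lower {4}, x = -\frac{1}{7}. Verdict: no listed reduction: x = -\frac{1}{7} and upper {\frac{5}{6}, 5} fail every I1-I6 pattern.

Key step: t_0 = \frac{9}{7} here, and the (-1)^k factor (C = 9/7, x = -1/7) folds into the argument's sign.
Term ratio: r(k) = -\frac{1}{7} * (k+\frac{5}{6}) (k+5) / [(k+4) (k+1)] - poly over poly, x = -\frac{1}{7} from leading terms; C = \frac{9}{7} at k = 0.


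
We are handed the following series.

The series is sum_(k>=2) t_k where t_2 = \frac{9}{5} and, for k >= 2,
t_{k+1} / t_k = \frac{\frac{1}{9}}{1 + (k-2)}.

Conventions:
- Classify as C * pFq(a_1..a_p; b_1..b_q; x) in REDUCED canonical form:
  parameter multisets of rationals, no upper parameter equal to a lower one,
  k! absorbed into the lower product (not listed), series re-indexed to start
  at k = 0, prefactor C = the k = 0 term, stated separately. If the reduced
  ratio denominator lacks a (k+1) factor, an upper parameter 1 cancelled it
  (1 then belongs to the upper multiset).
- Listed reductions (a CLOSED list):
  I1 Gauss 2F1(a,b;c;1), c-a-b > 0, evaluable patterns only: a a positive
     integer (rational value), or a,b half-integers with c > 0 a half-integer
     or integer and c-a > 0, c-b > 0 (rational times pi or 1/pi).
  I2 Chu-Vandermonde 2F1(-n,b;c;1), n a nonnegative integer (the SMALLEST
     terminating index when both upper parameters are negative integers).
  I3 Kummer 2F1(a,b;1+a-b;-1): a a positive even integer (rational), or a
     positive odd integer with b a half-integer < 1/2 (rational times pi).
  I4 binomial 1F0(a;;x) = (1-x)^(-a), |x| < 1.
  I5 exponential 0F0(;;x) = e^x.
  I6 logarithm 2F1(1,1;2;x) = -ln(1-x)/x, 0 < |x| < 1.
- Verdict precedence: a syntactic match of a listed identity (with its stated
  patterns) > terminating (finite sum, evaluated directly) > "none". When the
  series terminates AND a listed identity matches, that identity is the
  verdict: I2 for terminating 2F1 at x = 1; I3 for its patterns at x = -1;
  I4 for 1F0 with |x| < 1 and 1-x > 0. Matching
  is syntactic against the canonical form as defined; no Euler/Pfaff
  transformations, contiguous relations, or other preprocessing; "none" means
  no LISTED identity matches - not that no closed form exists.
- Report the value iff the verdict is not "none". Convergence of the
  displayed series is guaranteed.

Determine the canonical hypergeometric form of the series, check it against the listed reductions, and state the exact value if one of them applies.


Canonical form: C = \frac{9}{5} times 0F0 with upper {-}, lower {-}, x = \frac{1}{9}. Verdict (x = \frac{1}{9}): the I5 exponential reduction applies (the 0F0 exponential series at x = \frac{1}{9}). Exact value: \frac{9}{5} \cdot e^{\frac{1}{9}}.

The tell: with t_0 = \frac{9}{5}, the expanded ratio factors over Q; prefactor 9/5, roots give parameters.
Step ratio: r(k) = \frac{1}{9} * 1 / [(k+1)] - rational; roots negated = parameters, x = \frac{1}{9}, C = \frac{9}{5}.


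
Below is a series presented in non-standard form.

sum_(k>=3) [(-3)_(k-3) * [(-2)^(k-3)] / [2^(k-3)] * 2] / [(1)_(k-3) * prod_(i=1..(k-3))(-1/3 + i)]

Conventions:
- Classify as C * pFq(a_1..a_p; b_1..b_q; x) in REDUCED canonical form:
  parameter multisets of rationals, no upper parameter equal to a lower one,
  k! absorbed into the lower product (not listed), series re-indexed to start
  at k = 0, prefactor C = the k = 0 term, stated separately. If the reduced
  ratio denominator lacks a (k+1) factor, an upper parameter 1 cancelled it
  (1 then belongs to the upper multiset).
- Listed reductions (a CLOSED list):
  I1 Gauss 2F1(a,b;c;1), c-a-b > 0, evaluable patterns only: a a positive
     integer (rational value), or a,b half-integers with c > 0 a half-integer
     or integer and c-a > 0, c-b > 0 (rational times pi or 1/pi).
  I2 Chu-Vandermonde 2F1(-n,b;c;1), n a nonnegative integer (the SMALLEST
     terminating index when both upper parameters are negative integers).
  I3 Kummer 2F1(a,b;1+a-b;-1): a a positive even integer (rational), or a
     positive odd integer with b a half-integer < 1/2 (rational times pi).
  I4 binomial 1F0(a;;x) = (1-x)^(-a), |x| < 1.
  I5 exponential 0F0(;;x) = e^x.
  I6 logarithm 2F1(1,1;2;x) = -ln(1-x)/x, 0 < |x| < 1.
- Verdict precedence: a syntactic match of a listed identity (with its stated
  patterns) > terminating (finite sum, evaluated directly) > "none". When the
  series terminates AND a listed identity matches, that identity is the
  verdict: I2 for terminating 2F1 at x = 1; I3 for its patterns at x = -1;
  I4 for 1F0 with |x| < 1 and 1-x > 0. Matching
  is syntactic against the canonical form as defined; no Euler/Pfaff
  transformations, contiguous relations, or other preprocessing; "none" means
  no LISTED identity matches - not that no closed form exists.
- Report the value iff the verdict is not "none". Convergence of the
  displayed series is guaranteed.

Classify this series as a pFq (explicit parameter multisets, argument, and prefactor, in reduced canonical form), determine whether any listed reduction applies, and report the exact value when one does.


With C = 2: the canonical form is 1F1(-3; 2/3; -1). Verdict: terminating - upper -3 stops the sum at k = 3; the 4 terms are added exactly. Hence: 683/40.

First insight: with t_0 = 2, the lower running product (prefactor 2) is a rising factorial.
Ratio: r(k) = (-1) * (k-3) / [(k+2/3) (k+1)] - poly over poly, x = (-1) from leading terms; C = 2 at k = 0.


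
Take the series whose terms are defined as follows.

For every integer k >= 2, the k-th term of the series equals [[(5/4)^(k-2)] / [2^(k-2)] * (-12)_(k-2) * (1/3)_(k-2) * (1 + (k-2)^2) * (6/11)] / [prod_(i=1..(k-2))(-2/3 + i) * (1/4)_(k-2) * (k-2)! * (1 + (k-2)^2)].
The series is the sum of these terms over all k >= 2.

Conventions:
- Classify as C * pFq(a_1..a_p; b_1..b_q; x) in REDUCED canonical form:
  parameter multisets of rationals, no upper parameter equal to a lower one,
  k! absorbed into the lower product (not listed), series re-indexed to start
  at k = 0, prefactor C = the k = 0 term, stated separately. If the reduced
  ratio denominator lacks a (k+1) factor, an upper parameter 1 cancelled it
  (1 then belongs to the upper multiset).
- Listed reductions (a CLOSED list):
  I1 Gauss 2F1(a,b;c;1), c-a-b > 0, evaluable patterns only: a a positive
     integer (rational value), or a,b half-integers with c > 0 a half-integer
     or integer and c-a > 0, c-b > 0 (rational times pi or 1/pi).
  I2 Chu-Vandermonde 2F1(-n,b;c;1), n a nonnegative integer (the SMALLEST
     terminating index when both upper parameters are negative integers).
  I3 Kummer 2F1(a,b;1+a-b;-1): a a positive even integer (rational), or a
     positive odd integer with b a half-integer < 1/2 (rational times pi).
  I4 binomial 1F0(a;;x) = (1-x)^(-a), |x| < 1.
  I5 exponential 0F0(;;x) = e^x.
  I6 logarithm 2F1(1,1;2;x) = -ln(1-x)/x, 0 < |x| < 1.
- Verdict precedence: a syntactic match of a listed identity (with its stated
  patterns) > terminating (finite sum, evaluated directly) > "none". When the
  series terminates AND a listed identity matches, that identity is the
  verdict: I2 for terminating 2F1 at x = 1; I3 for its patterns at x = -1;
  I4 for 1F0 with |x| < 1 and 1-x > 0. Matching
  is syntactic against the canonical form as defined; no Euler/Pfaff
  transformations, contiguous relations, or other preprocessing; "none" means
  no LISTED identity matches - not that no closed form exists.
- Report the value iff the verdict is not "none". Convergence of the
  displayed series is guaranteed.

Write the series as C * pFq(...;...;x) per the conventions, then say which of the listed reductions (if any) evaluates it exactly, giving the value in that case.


Canonical form: C = 6/11 times 1F1 with upper {-12}, lower {1/4}, x = 5/8. Verdict: terminating - the sum ends at index 12 because -12 is a negative integer; exact evaluation follows. Its exact value is 581072536115653/315247852136448.

Key observation: t_0 being 6/11, the factor k^2 + 1 cancels (top and bottom), leaving C = 6/11, x = 5/8.
Adjacent-term ratio: r(k) = (5/8) * (k-12) / [(k+1/4) (k+1)] - rational; roots negated = parameters, x = (5/8), C = 6/11.
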